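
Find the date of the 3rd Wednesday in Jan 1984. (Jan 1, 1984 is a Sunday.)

Jan 18, 1984

Jan 1984 begins on a Sunday, so the first Wednesday is Jan 4 (3 days later).
The 3rd Wednesday is 2 weeks later: 4 + 14 = 18.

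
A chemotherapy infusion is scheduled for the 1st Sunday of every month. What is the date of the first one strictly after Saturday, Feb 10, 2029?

Feb 2029 starts on a Thursday, so its 1st Sunday is Feb 4, 2029 (3 days in).
That is not after Feb 10, 2029, so look at Mar 2029.
Mar 2029 starts on a Thursday, so its 1st Sunday is Mar 4, 2029 (3 days in).

Mar 4, 2029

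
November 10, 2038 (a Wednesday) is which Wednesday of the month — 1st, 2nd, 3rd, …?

Day 10 falls in week ⌈10/7⌉ of the month.
Days 1–7 hold the 1st Wednesday, 8–14 the 2nd, 15–21 the 3rd, 22–28 the 4th, 29–31 the 5th.
10 is in the range for the 2nd.

2nd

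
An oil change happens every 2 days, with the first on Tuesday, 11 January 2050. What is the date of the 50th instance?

19 April 2050

The 50th occurrence is 49 intervals after the first: 49 × 2 = 98 days after 11 January 2050.
January has 31 days — 20 days to the end of January leaves 78.
February has 28 days (50 left).
March has 31 days (19 left).
19 days into April → 19 April 2050.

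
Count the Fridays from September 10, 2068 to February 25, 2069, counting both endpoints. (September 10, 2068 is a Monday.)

24

September 10, 2068 is a Monday; the first Friday on or after it is September 14, 2068 (4 days later).
From September 14, 2068 to February 25, 2069: 16 + 31 + 30 + 31 + 31 + 25 = 164 days (rest of September, October, November, December, January, February).
164 ÷ 7 = 23 full weeks with remainder 3, so 23 more Fridays after the first → 24.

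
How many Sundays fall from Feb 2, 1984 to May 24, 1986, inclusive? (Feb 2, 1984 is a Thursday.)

Feb 2, 1984 is a Thursday; the first Sunday on or after it is Feb 5, 1984 (3 days later).
From Feb 5, 1984 to May 24, 1986: 330 + 365 + 144 = 839 days (rest of 1984, 1985, to May 24, 1986 in 1986).
839 ÷ 7 = 119 full weeks with remainder 6, so 119 more Sundays after the first → 120.

120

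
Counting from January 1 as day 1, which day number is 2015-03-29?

Days in months before March: 31 + 28 = 59.
Plus 29 days into March → day 88.

88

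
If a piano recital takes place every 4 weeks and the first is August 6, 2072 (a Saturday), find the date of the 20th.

The 20th occurrence is 19 intervals after the first: 19 × 28 = 532 days after August 6, 2072.
August has 31 days — 25 days to the end of August leaves 507.
From end of August to end of 2072 is 122 days (385 left).
2073 has 365 days (20 left).
20 days into January → January 20, 2074.

January 20, 2074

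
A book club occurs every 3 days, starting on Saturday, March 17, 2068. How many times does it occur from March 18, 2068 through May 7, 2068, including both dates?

Occurrences land 3·i days after March 17, 2068 for i = 0, 1, 2, …
March 18, 2068 is 1 day after the start; 1 ÷ 3 = 0 remainder 1; since the remainder is 1, round up to i = 1. First occurrence in the window: #2 on March 20, 2068 (1×3 = 3 days in).
May 7, 2068 is 51 days after the start; 51 ÷ 3 = 17 remainder 0. Last occurrence in the window: #18 on May 7, 2068.
Occurrences #2 through #18: 17 in total.

17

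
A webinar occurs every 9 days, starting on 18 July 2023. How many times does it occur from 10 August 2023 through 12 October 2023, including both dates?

7

Occurrences land 9·i days after 18 July 2023 for i = 0, 1, 2, …
10 August 2023 is 23 days after the start; 23 ÷ 9 = 2 remainder 5; since the remainder is 5, round up to i = 3. First occurrence in the window: #4 on 14 August 2023 (3×9 = 27 days in).
12 October 2023 is 86 days after the start; 86 ÷ 9 = 9 remainder 5. Last occurrence in the window: #10 on 7 October 2023.
Occurrences #4 through #10: 7 in total.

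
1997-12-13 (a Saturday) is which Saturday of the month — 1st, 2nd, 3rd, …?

2nd

Day 13 falls in week ⌈13/7⌉ of the month.
Days 1–7 hold the 1st Saturday, 8–14 the 2nd, 15–21 the 3rd, 22–28 the 4th, 29–31 the 5th.
13 is in the range for the 2nd.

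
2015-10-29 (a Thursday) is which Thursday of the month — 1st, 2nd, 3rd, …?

5th

Day 29 falls in week ⌈29/7⌉ of the month.
Days 1–7 hold the 1st Thursday, 8–14 the 2nd, 15–21 the 3rd, 22–28 the 4th, 29–31 the 5th.
29 is in the range for the 5th.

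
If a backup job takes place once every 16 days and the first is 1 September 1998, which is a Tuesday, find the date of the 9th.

The 9th occurrence is 8 intervals after the first: 8 × 16 = 128 days after 1 September 1998.
September has 30 days — 29 days to the end of September leaves 99.
October has 31 days (68 left).
November has 30 days (38 left).
December has 31 days (7 left).
7 days into January → 7 January 1999.

7 January 1999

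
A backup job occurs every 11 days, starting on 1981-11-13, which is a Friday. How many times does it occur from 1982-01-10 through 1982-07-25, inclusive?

Occurrences land 11·i days after 1981-11-13 for i = 0, 1, 2, …
1982-01-10 is 58 days after the start; 58 ÷ 11 = 5 remainder 3; since the remainder is 3, round up to i = 6. First occurrence in the window: #7 on 1982-01-18 (6×11 = 66 days in).
1982-07-25 is 254 days after the start; 254 ÷ 11 = 23 remainder 1. Last occurrence in the window: #24 on 1982-07-24.
Occurrences #7 through #24: 18 in total.

18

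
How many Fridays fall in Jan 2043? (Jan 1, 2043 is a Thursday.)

Jan 1, 2043 is a Thursday; the first Friday on or after it is Jan 2, 2043 (1 day later).
From Jan 2, 2043 to Jan 31, 2043 is 31 − 2 = 29 days.
29 ÷ 7 = 4 full weeks with remainder 1, so 4 more Fridays after the first → 5.

5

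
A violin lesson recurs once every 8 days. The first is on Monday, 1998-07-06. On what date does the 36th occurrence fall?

The 36th occurrence is 35 intervals after the first: 35 × 8 = 280 days after 1998-07-06.
July has 31 days — 25 days to the end of July leaves 255.
August has 31 days (224 left).
September has 30 days (194 left).
October has 31 days (163 left).
November has 30 days (133 left).
December has 31 days (102 left).
January has 31 days (71 left).
February has 28 days (43 left).
March has 31 days (12 left).
12 days into April → 1999-04-12.

1999-04-12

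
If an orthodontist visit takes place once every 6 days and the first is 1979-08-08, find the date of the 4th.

The 4th occurrence is 3 intervals after the first: 3 × 6 = 18 days after 1979-08-08.
18 days later is 1979-08-26.

1979-08-26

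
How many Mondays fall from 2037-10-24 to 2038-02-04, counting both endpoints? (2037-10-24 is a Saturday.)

2037-10-24 is a Saturday; the first Monday on or after it is 2037-10-26 (2 days later).
From 2037-10-26 to 2038-02-04: 5 + 30 + 31 + 31 + 4 = 101 days (rest of October, November, December, January, February).
101 ÷ 7 = 14 full weeks with remainder 3, so 14 more Mondays after the first → 15.

15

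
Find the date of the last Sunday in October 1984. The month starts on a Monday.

October 1984 begins on a Monday, so the first Sunday is October 7 (6 days later).
October 1984 has 31 days. Adding weeks: 7, 14, 21, 28 — the last one ≤ 31 is the 28th.

October 28, 1984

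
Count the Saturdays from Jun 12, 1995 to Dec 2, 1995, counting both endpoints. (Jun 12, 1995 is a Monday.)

25

Jun 12, 1995 is a Monday; the first Saturday on or after it is Jun 17, 1995 (5 days later).
From Jun 17, 1995 to Dec 2, 1995: 13 + 31 + 31 + 30 + 31 + 30 + 2 = 168 days (rest of Jun, Jul, Aug, Sep, Oct, Nov, Dec).
168 ÷ 7 = 24 full weeks with remainder 0, so 24 more Saturdays after the first → 25.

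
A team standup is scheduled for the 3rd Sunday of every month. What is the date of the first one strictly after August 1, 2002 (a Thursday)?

August 2002 starts on a Thursday; its first Sunday is the 4th, so the 3rd Sunday is the 18th — August 18, 2002.
August 18, 2002 is after August 1, 2002, so that is the next one.

August 18, 2002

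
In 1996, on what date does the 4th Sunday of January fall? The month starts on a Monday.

January 1996 begins on a Monday, so the first Sunday is January 7 (6 days later).
The 4th Sunday is 3 weeks later: 7 + 21 = 28.

January 28, 1996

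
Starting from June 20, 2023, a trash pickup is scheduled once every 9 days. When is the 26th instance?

The 26th occurrence is 25 intervals after the first: 25 × 9 = 225 days after June 20, 2023.
June has 30 days — 10 days to the end of June leaves 215.
July has 31 days (184 left).
August has 31 days (153 left).
September has 30 days (123 left).
October has 31 days (92 left).
November has 30 days (62 left).
December has 31 days (31 left).
31 days into January → January 31, 2024.

January 31, 2024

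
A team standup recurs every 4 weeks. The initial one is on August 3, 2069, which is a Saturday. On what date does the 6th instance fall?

The 6th occurrence is 5 intervals after the first: 5 × 28 = 140 days after August 3, 2069.
August has 31 days — 28 days to the end of August leaves 112.
September has 30 days (82 left).
October has 31 days (51 left).
November has 30 days (21 left).
21 days into December → December 21, 2069.

December 21, 2069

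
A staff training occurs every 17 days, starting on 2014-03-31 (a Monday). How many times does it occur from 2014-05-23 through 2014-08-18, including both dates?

5

Occurrences land 17·i days after 2014-03-31 for i = 0, 1, 2, …
2014-05-23 is 53 days after the start; 53 ÷ 17 = 3 remainder 2; since the remainder is 2, round up to i = 4. First occurrence in the window: #5 on 2014-06-07 (4×17 = 68 days in).
2014-08-18 is 140 days after the start; 140 ÷ 17 = 8 remainder 4. Last occurrence in the window: #9 on 2014-08-14.
Occurrences #5 through #9: 5 in total.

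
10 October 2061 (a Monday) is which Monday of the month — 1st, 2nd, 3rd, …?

2nd

Day 10 falls in week ⌈10/7⌉ of the month.
Days 1–7 hold the 1st Monday, 8–14 the 2nd, 15–21 the 3rd, 22–28 the 4th, 29–31 the 5th.
10 is in the range for the 2nd.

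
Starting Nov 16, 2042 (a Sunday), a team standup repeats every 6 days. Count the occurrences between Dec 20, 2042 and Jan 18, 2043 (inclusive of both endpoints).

Occurrences land 6·i days after Nov 16, 2042 for i = 0, 1, 2, …
Dec 20, 2042 is 34 days after the start; 34 ÷ 6 = 5 remainder 4; since the remainder is 4, round up to i = 6. First occurrence in the window: #7 on Dec 22, 2042 (6×6 = 36 days in).
Jan 18, 2043 is 63 days after the start; 63 ÷ 6 = 10 remainder 3. Last occurrence in the window: #11 on Jan 15, 2043.
Occurrences #7 through #11: 5 in total.

5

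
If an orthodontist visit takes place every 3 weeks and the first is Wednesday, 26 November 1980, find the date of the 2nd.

17 December 1980

The 2nd occurrence is 1 interval after the first: 1 × 21 = 21 days after 26 November 1980.
November has 30 days — 4 days to the end of November leaves 17.
17 days into December → 17 December 1980.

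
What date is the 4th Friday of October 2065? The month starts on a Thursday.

October 2065 begins on a Thursday, so the first Friday is October 2 (1 day later).
The 4th Friday is 3 weeks later: 2 + 21 = 23.

23 October 2065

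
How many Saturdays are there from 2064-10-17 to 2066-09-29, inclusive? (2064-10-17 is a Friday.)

102

2064-10-17 is a Friday; the first Saturday on or after it is 2064-10-18 (1 day later).
From 2064-10-18 to 2066-09-29: 74 + 365 + 272 = 711 days (rest of 2064, 2065, to 2066-09-29 in 2066).
711 ÷ 7 = 101 full weeks with remainder 4, so 101 more Saturdays after the first → 102.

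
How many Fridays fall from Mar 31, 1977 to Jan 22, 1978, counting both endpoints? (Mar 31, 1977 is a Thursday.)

Mar 31, 1977 is a Thursday; the first Friday on or after it is Apr 1, 1977 (1 day later).
From Apr 1, 1977 to Jan 22, 1978: 29 + 31 + 30 + 31 + 31 + 30 + 31 + 30 + 31 + 22 = 296 days (rest of Apr, May, Jun, Jul, Aug, Sep, Oct, Nov, Dec, Jan).
296 ÷ 7 = 42 full weeks with remainder 2, so 42 more Fridays after the first → 43.

43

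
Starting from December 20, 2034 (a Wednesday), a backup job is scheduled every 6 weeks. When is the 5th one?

The 5th occurrence is 4 intervals after the first: 4 × 42 = 168 days after December 20, 2034.
December has 31 days — 11 days to the end of December leaves 157.
January has 31 days (126 left).
February has 28 days (98 left).
March has 31 days (67 left).
April has 30 days (37 left).
May has 31 days (6 left).
6 days into June → June 6, 2035.

June 6, 2035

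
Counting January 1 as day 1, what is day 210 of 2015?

January has 31 days (210 − 31 = 179 remain).
February has 28 days (179 − 28 = 151 remain).
March has 31 days (151 − 31 = 120 remain).
April has 30 days (120 − 30 = 90 remain).
May has 31 days (90 − 31 = 59 remain).
June has 30 days (59 − 30 = 29 remain).
29 into July → July 29.

July 29, 2015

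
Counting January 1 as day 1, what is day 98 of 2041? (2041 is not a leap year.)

8 April 2041

January has 31 days (98 − 31 = 67 remain).
February has 28 days (67 − 28 = 39 remain).
March has 31 days (39 − 31 = 8 remain).
8 into April → April 8.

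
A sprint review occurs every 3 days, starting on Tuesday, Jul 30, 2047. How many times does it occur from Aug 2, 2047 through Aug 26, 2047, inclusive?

Occurrences land 3·i days after Jul 30, 2047 for i = 0, 1, 2, …
Aug 2, 2047 is 3 days after the start; 3 ÷ 3 = 1 remainder 0. First occurrence in the window: #2 on Aug 2, 2047 (1×3 = 3 days in).
Aug 26, 2047 is 27 days after the start; 27 ÷ 3 = 9 remainder 0. Last occurrence in the window: #10 on Aug 26, 2047.
Occurrences #2 through #10: 9 in total.

9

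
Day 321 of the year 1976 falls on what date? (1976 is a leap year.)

16 November 1976

January has 31 days (321 − 31 = 290 remain).
February has 29 days (290 − 29 = 261 remain).
March has 31 days (261 − 31 = 230 remain).
April has 30 days (230 − 30 = 200 remain).
May has 31 days (200 − 31 = 169 remain).
June has 30 days (169 − 30 = 139 remain).
July has 31 days (139 − 31 = 108 remain).
August has 31 days (108 − 31 = 77 remain).
September has 30 days (77 − 30 = 47 remain).
October has 31 days (47 − 31 = 16 remain).
16 into November → November 16.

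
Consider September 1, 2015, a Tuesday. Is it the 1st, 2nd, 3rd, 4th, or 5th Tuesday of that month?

1st

Day 1 falls in week ⌈1/7⌉ of the month.
Days 1–7 hold the 1st Tuesday, 8–14 the 2nd, 15–21 the 3rd, 22–28 the 4th, 29–31 the 5th.
1 is in the range for the 1st.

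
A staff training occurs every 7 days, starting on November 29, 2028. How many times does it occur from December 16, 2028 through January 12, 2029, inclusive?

4

Occurrences land 7·i days after November 29, 2028 for i = 0, 1, 2, …
December 16, 2028 is 17 days after the start; 17 ÷ 7 = 2 remainder 3; since the remainder is 3, round up to i = 3. First occurrence in the window: #4 on December 20, 2028 (3×7 = 21 days in).
January 12, 2029 is 44 days after the start; 44 ÷ 7 = 6 remainder 2. Last occurrence in the window: #7 on January 10, 2029.
Occurrences #4 through #7: 4 in total.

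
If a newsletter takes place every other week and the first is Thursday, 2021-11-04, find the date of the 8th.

2022-02-10

The 8th occurrence is 7 intervals after the first: 7 × 14 = 98 days after 2021-11-04.
November has 30 days — 26 days to the end of November leaves 72.
December has 31 days (41 left).
January has 31 days (10 left).
10 days into February → 2022-02-10.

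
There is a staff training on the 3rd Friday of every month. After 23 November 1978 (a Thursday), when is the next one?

November 1978 starts on a Wednesday; its first Friday is the 3rd, so the 3rd Friday is the 17th — 17 November 1978.
That is not after 23 November 1978, so look at December 1978.
December 1978 starts on a Friday; its first Friday is the 1st, so the 3rd Friday is the 15th — 15 December 1978.

15 December 1978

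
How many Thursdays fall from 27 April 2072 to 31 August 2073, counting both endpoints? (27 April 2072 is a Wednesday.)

27 April 2072 is a Wednesday; the first Thursday on or after it is 28 April 2072 (1 day later).
From 28 April 2072 to 31 August 2073: 247 + 243 = 490 days (rest of 2072, to 31 August 2073 in 2073).
490 ÷ 7 = 70 full weeks with remainder 0, so 70 more Thursdays after the first → 71.

71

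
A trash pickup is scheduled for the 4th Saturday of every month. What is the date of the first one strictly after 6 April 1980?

26 April 1980

April 1980 starts on a Tuesday; its first Saturday is the 5th, so the 4th Saturday is the 26th — 26 April 1980.
26 April 1980 is after 6 April 1980, so that is the next one.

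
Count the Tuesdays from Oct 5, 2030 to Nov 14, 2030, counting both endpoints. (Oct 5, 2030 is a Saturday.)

Oct 5, 2030 is a Saturday; the first Tuesday on or after it is Oct 8, 2030 (3 days later).
From Oct 8, 2030 to Nov 14, 2030: 23 + 14 = 37 days (rest of Oct, Nov).
37 ÷ 7 = 5 full weeks with remainder 2, so 5 more Tuesdays after the first → 6.

6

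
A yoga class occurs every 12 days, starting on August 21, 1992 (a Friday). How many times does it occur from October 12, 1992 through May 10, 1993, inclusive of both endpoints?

Occurrences land 12·i days after August 21, 1992 for i = 0, 1, 2, …
October 12, 1992 is 52 days after the start; 52 ÷ 12 = 4 remainder 4; since the remainder is 4, round up to i = 5. First occurrence in the window: #6 on October 20, 1992 (5×12 = 60 days in).
May 10, 1993 is 262 days after the start; 262 ÷ 12 = 21 remainder 10. Last occurrence in the window: #22 on April 30, 1993.
Occurrences #6 through #22: 17 in total.

17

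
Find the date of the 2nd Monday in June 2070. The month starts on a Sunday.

9 June 2070

June 2070 begins on a Sunday, so the first Monday is June 2 (1 day later).
The 2nd Monday is 1 weeks later: 2 + 7 = 9.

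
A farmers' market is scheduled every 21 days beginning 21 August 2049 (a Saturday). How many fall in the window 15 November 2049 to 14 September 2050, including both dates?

14

Occurrences land 21·i days after 21 August 2049 for i = 0, 1, 2, …
15 November 2049 is 86 days after the start; 86 ÷ 21 = 4 remainder 2; since the remainder is 2, round up to i = 5. First occurrence in the window: #6 on 4 December 2049 (5×21 = 105 days in).
14 September 2050 is 389 days after the start; 389 ÷ 21 = 18 remainder 11. Last occurrence in the window: #19 on 3 September 2050.
Occurrences #6 through #19: 14 in total.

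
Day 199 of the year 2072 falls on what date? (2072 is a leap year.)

17 July 2072

January has 31 days (199 − 31 = 168 remain).
February has 29 days (168 − 29 = 139 remain).
March has 31 days (139 − 31 = 108 remain).
April has 30 days (108 − 30 = 78 remain).
May has 31 days (78 − 31 = 47 remain).
June has 30 days (47 − 30 = 17 remain).
17 into July → July 17.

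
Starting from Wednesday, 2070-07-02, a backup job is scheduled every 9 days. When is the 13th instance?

The 13th occurrence is 12 intervals after the first: 12 × 9 = 108 days after 2070-07-02.
July has 31 days — 29 days to the end of July leaves 79.
August has 31 days (48 left).
September has 30 days (18 left).
18 days into October → 2070-10-18.

2070-10-18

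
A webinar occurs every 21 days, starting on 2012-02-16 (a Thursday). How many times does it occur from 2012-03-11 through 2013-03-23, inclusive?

Occurrences land 21·i days after 2012-02-16 for i = 0, 1, 2, …
2012-03-11 is 24 days after the start; 24 ÷ 21 = 1 remainder 3; since the remainder is 3, round up to i = 2. First occurrence in the window: #3 on 2012-03-29 (2×21 = 42 days in).
2013-03-23 is 401 days after the start; 401 ÷ 21 = 19 remainder 2. Last occurrence in the window: #20 on 2013-03-21.
Occurrences #3 through #20: 18 in total.

18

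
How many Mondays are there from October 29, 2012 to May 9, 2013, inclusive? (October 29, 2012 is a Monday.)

October 29, 2012 is a Monday; the first Monday on or after it is October 29, 2012.
From October 29, 2012 to May 9, 2013: 2 + 30 + 31 + 31 + 28 + 31 + 30 + 9 = 192 days (rest of October, November, December, January, February, March, April, May).
192 ÷ 7 = 27 full weeks with remainder 3, so 27 more Mondays after the first → 28.

28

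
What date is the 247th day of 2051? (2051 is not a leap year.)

January has 31 days (247 − 31 = 216 remain).
February has 28 days (216 − 28 = 188 remain).
March has 31 days (188 − 31 = 157 remain).
April has 30 days (157 − 30 = 127 remain).
May has 31 days (127 − 31 = 96 remain).
June has 30 days (96 − 30 = 66 remain).
July has 31 days (66 − 31 = 35 remain).
August has 31 days (35 − 31 = 4 remain).
4 into September → September 4.

4 September 2051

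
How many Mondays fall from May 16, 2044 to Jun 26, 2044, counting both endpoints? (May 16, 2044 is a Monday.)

6

May 16, 2044 is a Monday; the first Monday on or after it is May 16, 2044.
From May 16, 2044 to Jun 26, 2044: 15 + 26 = 41 days (rest of May, Jun).
41 ÷ 7 = 5 full weeks with remainder 6, so 5 more Mondays after the first → 6.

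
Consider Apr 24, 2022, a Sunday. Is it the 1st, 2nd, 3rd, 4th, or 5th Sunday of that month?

4th

Day 24 falls in week ⌈24/7⌉ of the month.
Days 1–7 hold the 1st Sunday, 8–14 the 2nd, 15–21 the 3rd, 22–28 the 4th, 29–31 the 5th.
24 is in the range for the 4th.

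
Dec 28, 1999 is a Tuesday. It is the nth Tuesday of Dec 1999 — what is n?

Day 28 falls in week ⌈28/7⌉ of the month.
Days 1–7 hold the 1st Tuesday, 8–14 the 2nd, 15–21 the 3rd, 22–28 the 4th, 29–31 the 5th.
28 is in the range for the 4th.

4th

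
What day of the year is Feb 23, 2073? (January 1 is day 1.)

54

Days in months before Feb: 31 = 31.
Plus 23 days into Feb → day 54.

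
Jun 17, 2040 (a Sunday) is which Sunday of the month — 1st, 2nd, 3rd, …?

3rd

Day 17 falls in week ⌈17/7⌉ of the month.
Days 1–7 hold the 1st Sunday, 8–14 the 2nd, 15–21 the 3rd, 22–28 the 4th, 29–31 the 5th.
17 is in the range for the 3rd.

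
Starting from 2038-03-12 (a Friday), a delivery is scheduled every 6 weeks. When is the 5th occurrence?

2038-08-27

The 5th occurrence is 4 intervals after the first: 4 × 42 = 168 days after 2038-03-12.
March has 31 days — 19 days to the end of March leaves 149.
April has 30 days (119 left).
May has 31 days (88 left).
June has 30 days (58 left).
July has 31 days (27 left).
27 days into August → 2038-08-27.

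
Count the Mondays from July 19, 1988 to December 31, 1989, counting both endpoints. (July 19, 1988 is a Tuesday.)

July 19, 1988 is a Tuesday; the first Monday on or after it is July 25, 1988 (6 days later).
From July 25, 1988 to December 31, 1989: 159 + 365 = 524 days (rest of 1988, to December 31, 1989 in 1989).
524 ÷ 7 = 74 full weeks with remainder 6, so 74 more Mondays after the first → 75.

75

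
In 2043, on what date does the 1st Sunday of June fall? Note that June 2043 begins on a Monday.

June 7, 2043

June 2043 begins on a Monday, so the first Sunday is June 7 (6 days later).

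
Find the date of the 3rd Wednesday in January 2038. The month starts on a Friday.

January 20, 2038

January 2038 begins on a Friday, so the first Wednesday is January 6 (5 days later).
The 3rd Wednesday is 2 weeks later: 6 + 14 = 20.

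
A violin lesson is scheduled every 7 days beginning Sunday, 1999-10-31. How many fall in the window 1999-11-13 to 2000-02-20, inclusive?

15

Occurrences land 7·i days after 1999-10-31 for i = 0, 1, 2, …
1999-11-13 is 13 days after the start; 13 ÷ 7 = 1 remainder 6; since the remainder is 6, round up to i = 2. First occurrence in the window: #3 on 1999-11-14 (2×7 = 14 days in).
2000-02-20 is 112 days after the start; 112 ÷ 7 = 16 remainder 0. Last occurrence in the window: #17 on 2000-02-20.
Occurrences #3 through #17: 15 in total.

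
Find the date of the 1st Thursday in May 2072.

May 2072 begins on a Sunday, so the first Thursday is May 5 (4 days later).

2072-05-05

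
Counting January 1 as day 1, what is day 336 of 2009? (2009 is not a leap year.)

January has 31 days (336 − 31 = 305 remain).
February has 28 days (305 − 28 = 277 remain).
March has 31 days (277 − 31 = 246 remain).
April has 30 days (246 − 30 = 216 remain).
May has 31 days (216 − 31 = 185 remain).
June has 30 days (185 − 30 = 155 remain).
July has 31 days (155 − 31 = 124 remain).
August has 31 days (124 − 31 = 93 remain).
September has 30 days (93 − 30 = 63 remain).
October has 31 days (63 − 31 = 32 remain).
November has 30 days (32 − 30 = 2 remain).
2 into December → December 2.

2 December 2009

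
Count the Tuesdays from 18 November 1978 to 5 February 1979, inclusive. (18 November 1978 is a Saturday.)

18 November 1978 is a Saturday; the first Tuesday on or after it is 21 November 1978 (3 days later).
From 21 November 1978 to 5 February 1979: 9 + 31 + 31 + 5 = 76 days (rest of November, December, January, February).
76 ÷ 7 = 10 full weeks with remainder 6, so 10 more Tuesdays after the first → 11.

11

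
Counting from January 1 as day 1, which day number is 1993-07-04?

Days in months before July: 31 + 28 + 31 + 30 + 31 + 30 = 181.
Plus 4 days into July → day 185.

185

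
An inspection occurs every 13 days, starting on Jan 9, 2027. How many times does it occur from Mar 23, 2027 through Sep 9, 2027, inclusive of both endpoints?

13

Occurrences land 13·i days after Jan 9, 2027 for i = 0, 1, 2, …
Mar 23, 2027 is 73 days after the start; 73 ÷ 13 = 5 remainder 8; since the remainder is 8, round up to i = 6. First occurrence in the window: #7 on Mar 28, 2027 (6×13 = 78 days in).
Sep 9, 2027 is 243 days after the start; 243 ÷ 13 = 18 remainder 9. Last occurrence in the window: #19 on Aug 31, 2027.
Occurrences #7 through #19: 13 in total.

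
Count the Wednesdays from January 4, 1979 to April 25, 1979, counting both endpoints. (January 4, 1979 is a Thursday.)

16

January 4, 1979 is a Thursday; the first Wednesday on or after it is January 10, 1979 (6 days later).
From January 10, 1979 to April 25, 1979: 21 + 28 + 31 + 25 = 105 days (rest of January, February, March, April).
105 ÷ 7 = 15 full weeks with remainder 0, so 15 more Wednesdays after the first → 16.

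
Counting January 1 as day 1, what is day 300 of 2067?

2067-10-27

January has 31 days (300 − 31 = 269 remain).
February has 28 days (269 − 28 = 241 remain).
March has 31 days (241 − 31 = 210 remain).
April has 30 days (210 − 30 = 180 remain).
May has 31 days (180 − 31 = 149 remain).
June has 30 days (149 − 30 = 119 remain).
July has 31 days (119 − 31 = 88 remain).
August has 31 days (88 − 31 = 57 remain).
September has 30 days (57 − 30 = 27 remain).
27 into October → October 27.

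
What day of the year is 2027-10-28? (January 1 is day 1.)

Days in months before October: 31 + 28 + 31 + 30 + 31 + 30 + 31 + 31 + 30 = 273.
Plus 28 days into October → day 301.

301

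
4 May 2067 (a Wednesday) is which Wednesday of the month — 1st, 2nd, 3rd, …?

Day 4 falls in week ⌈4/7⌉ of the month.
Days 1–7 hold the 1st Wednesday, 8–14 the 2nd, 15–21 the 3rd, 22–28 the 4th, 29–31 the 5th.
4 is in the range for the 1st.

1st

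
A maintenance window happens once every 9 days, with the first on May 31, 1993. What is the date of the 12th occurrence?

The 12th occurrence is 11 intervals after the first: 11 × 9 = 99 days after May 31, 1993.
May has 31 days — 0 days to the end of May leaves 99.
June has 30 days (69 left).
July has 31 days (38 left).
August has 31 days (7 left).
7 days into September → September 7, 1993.

September 7, 1993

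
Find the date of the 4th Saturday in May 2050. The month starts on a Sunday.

May 2050 begins on a Sunday, so the first Saturday is May 7 (6 days later).
The 4th Saturday is 3 weeks later: 7 + 21 = 28.

28 May 2050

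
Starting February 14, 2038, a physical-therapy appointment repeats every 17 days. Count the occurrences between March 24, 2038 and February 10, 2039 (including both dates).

Occurrences land 17·i days after February 14, 2038 for i = 0, 1, 2, …
March 24, 2038 is 38 days after the start; 38 ÷ 17 = 2 remainder 4; since the remainder is 4, round up to i = 3. First occurrence in the window: #4 on April 6, 2038 (3×17 = 51 days in).
February 10, 2039 is 361 days after the start; 361 ÷ 17 = 21 remainder 4. Last occurrence in the window: #22 on February 6, 2039.
Occurrences #4 through #22: 19 in total.

19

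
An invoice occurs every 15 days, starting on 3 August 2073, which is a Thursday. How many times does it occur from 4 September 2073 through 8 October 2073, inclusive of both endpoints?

2

Occurrences land 15·i days after 3 August 2073 for i = 0, 1, 2, …
4 September 2073 is 32 days after the start; 32 ÷ 15 = 2 remainder 2; since the remainder is 2, round up to i = 3. First occurrence in the window: #4 on 17 September 2073 (3×15 = 45 days in).
8 October 2073 is 66 days after the start; 66 ÷ 15 = 4 remainder 6. Last occurrence in the window: #5 on 2 October 2073.
Occurrences #4 through #5: 2 in total.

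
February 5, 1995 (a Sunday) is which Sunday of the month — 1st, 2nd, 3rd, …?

Day 5 falls in week ⌈5/7⌉ of the month.
Days 1–7 hold the 1st Sunday, 8–14 the 2nd, 15–21 the 3rd, 22–28 the 4th, 29–31 the 5th.
5 is in the range for the 1st.

1st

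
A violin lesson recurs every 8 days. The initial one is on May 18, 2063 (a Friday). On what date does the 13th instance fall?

The 13th occurrence is 12 intervals after the first: 12 × 8 = 96 days after May 18, 2063.
May has 31 days — 13 days to the end of May leaves 83.
Jun has 30 days (53 left).
Jul has 31 days (22 left).
22 days into Aug → Aug 22, 2063.

Aug 22, 2063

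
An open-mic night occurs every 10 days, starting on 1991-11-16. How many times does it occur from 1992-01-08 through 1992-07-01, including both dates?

17

Occurrences land 10·i days after 1991-11-16 for i = 0, 1, 2, …
1992-01-08 is 53 days after the start; 53 ÷ 10 = 5 remainder 3; since the remainder is 3, round up to i = 6. First occurrence in the window: #7 on 1992-01-15 (6×10 = 60 days in).
1992-07-01 is 228 days after the start; 228 ÷ 10 = 22 remainder 8. Last occurrence in the window: #23 on 1992-06-23.
Occurrences #7 through #23: 17 in total.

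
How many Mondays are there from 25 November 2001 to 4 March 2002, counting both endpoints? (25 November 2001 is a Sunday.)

25 November 2001 is a Sunday; the first Monday on or after it is 26 November 2001 (1 day later).
From 26 November 2001 to 4 March 2002: 4 + 31 + 31 + 28 + 4 = 98 days (rest of November, December, January, February, March).
98 ÷ 7 = 14 full weeks with remainder 0, so 14 more Mondays after the first → 15.

15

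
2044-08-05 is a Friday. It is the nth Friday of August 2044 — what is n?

1st

Day 5 falls in week ⌈5/7⌉ of the month.
Days 1–7 hold the 1st Friday, 8–14 the 2nd, 15–21 the 3rd, 22–28 the 4th, 29–31 the 5th.
5 is in the range for the 1st.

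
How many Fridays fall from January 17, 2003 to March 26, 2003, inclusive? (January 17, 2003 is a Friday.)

January 17, 2003 is a Friday; the first Friday on or after it is January 17, 2003.
From January 17, 2003 to March 26, 2003: 14 + 28 + 26 = 68 days (rest of January, February, March).
68 ÷ 7 = 9 full weeks with remainder 5, so 9 more Fridays after the first → 10.

10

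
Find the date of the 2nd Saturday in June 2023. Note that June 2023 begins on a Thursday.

June 2023 begins on a Thursday, so the first Saturday is June 3 (2 days later).
The 2nd Saturday is 1 weeks later: 3 + 7 = 10.

June 10, 2023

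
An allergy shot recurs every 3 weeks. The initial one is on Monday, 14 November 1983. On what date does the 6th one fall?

The 6th occurrence is 5 intervals after the first: 5 × 21 = 105 days after 14 November 1983.
November has 30 days — 16 days to the end of November leaves 89.
December has 31 days (58 left).
January has 31 days (27 left).
27 days into February → 27 February 1984.

27 February 1984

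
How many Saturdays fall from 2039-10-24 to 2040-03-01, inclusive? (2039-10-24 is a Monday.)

18

2039-10-24 is a Monday; the first Saturday on or after it is 2039-10-29 (5 days later).
From 2039-10-29 to 2040-03-01: 2 + 30 + 31 + 31 + 29 + 1 = 124 days (rest of October, November, December, January, February, March).
124 ÷ 7 = 17 full weeks with remainder 5, so 17 more Saturdays after the first → 18.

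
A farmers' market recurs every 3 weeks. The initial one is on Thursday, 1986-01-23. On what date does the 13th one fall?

The 13th occurrence is 12 intervals after the first: 12 × 21 = 252 days after 1986-01-23.
January has 31 days — 8 days to the end of January leaves 244.
February has 28 days (216 left).
March has 31 days (185 left).
April has 30 days (155 left).
May has 31 days (124 left).
June has 30 days (94 left).
July has 31 days (63 left).
August has 31 days (32 left).
September has 30 days (2 left).
2 days into October → 1986-10-02.

1986-10-02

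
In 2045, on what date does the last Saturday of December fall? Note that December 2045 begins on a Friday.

2045-12-30

December 2045 begins on a Friday, so the first Saturday is December 2 (1 day later).
December 2045 has 31 days. Adding weeks: 2, 9, 16, 23, 30 — the last one ≤ 31 is the 30th.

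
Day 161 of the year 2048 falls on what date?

January has 31 days (161 − 31 = 130 remain).
February has 29 days (130 − 29 = 101 remain).
March has 31 days (101 − 31 = 70 remain).
April has 30 days (70 − 30 = 40 remain).
May has 31 days (40 − 31 = 9 remain).
9 into June → June 9.

June 9, 2048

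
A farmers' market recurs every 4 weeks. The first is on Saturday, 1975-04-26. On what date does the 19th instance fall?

1976-09-11

The 19th occurrence is 18 intervals after the first: 18 × 28 = 504 days after 1975-04-26.
April has 30 days — 4 days to the end of April leaves 500.
From end of April to end of 1975 is 245 days (255 left).
January has 31 days (224 left).
February has 29 days (195 left).
March has 31 days (164 left).
April has 30 days (134 left).
May has 31 days (103 left).
June has 30 days (73 left).
July has 31 days (42 left).
August has 31 days (11 left).
11 days into September → 1976-09-11.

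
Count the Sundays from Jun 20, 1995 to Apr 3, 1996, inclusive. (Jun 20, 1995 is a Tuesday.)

41

Jun 20, 1995 is a Tuesday; the first Sunday on or after it is Jun 25, 1995 (5 days later).
From Jun 25, 1995 to Apr 3, 1996: 5 + 31 + 31 + 30 + 31 + 30 + 31 + 31 + 29 + 31 + 3 = 283 days (rest of Jun, Jul, Aug, Sep, Oct, Nov, Dec, Jan, Feb, Mar, Apr).
283 ÷ 7 = 40 full weeks with remainder 3, so 40 more Sundays after the first → 41.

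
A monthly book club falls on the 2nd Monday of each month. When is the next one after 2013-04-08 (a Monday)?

April 2013 starts on a Monday; its first Monday is the 1st, so the 2nd Monday is the 8th — 2013-04-08.
That is not after 2013-04-08, so look at May 2013.
May 2013 starts on a Wednesday; its first Monday is the 6th, so the 2nd Monday is the 13th — 2013-05-13.

2013-05-13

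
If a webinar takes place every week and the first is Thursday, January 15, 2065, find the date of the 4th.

February 5, 2065

The 4th occurrence is 3 intervals after the first: 3 × 7 = 21 days after January 15, 2065.
January has 31 days — 16 days to the end of January leaves 5.
5 days into February → February 5, 2065.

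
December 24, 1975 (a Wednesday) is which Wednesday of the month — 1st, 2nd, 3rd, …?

Day 24 falls in week ⌈24/7⌉ of the month.
Days 1–7 hold the 1st Wednesday, 8–14 the 2nd, 15–21 the 3rd, 22–28 the 4th, 29–31 the 5th.
24 is in the range for the 4th.

4th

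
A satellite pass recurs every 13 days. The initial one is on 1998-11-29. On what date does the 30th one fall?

1999-12-11

The 30th occurrence is 29 intervals after the first: 29 × 13 = 377 days after 1998-11-29.
November has 30 days — 1 day to the end of November leaves 376.
December has 31 days (345 left).
January has 31 days (314 left).
February has 28 days (286 left).
March has 31 days (255 left).
April has 30 days (225 left).
May has 31 days (194 left).
June has 30 days (164 left).
July has 31 days (133 left).
August has 31 days (102 left).
September has 30 days (72 left).
October has 31 days (41 left).
November has 30 days (11 left).
11 days into December → 1999-12-11.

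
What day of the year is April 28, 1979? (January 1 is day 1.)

118

Days in months before April: 31 + 28 + 31 = 90.
Plus 28 days into April → day 118.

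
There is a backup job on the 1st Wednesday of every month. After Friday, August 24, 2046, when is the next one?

September 5, 2046

August 2046 starts on a Wednesday, so its 1st Wednesday is August 1, 2046.
That is not after August 24, 2046, so look at September 2046.
September 2046 starts on a Saturday, so its 1st Wednesday is September 5, 2046 (4 days in).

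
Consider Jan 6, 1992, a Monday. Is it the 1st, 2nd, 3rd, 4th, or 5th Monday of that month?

1st

Day 6 falls in week ⌈6/7⌉ of the month.
Days 1–7 hold the 1st Monday, 8–14 the 2nd, 15–21 the 3rd, 22–28 the 4th, 29–31 the 5th.
6 is in the range for the 1st.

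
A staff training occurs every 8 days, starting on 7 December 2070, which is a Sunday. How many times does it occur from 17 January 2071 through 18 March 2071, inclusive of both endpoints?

Occurrences land 8·i days after 7 December 2070 for i = 0, 1, 2, …
17 January 2071 is 41 days after the start; 41 ÷ 8 = 5 remainder 1; since the remainder is 1, round up to i = 6. First occurrence in the window: #7 on 24 January 2071 (6×8 = 48 days in).
18 March 2071 is 101 days after the start; 101 ÷ 8 = 12 remainder 5. Last occurrence in the window: #13 on 13 March 2071.
Occurrences #7 through #13: 7 in total.

7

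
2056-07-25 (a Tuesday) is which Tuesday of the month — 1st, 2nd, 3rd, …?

Day 25 falls in week ⌈25/7⌉ of the month.
Days 1–7 hold the 1st Tuesday, 8–14 the 2nd, 15–21 the 3rd, 22–28 the 4th, 29–31 the 5th.
25 is in the range for the 4th.

4th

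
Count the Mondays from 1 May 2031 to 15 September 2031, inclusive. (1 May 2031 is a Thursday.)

20

1 May 2031 is a Thursday; the first Monday on or after it is 5 May 2031 (4 days later).
From 5 May 2031 to 15 September 2031: 26 + 30 + 31 + 31 + 15 = 133 days (rest of May, June, July, August, September).
133 ÷ 7 = 19 full weeks with remainder 0, so 19 more Mondays after the first → 20.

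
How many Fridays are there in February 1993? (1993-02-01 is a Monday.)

1993-02-01 is a Monday; the first Friday on or after it is 1993-02-05 (4 days later).
From 1993-02-05 to 1993-02-28 is 28 − 5 = 23 days.
23 ÷ 7 = 3 full weeks with remainder 2, so 3 more Fridays after the first → 4.

4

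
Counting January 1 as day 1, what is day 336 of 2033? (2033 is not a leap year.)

2 December 2033

January has 31 days (336 − 31 = 305 remain).
February has 28 days (305 − 28 = 277 remain).
March has 31 days (277 − 31 = 246 remain).
April has 30 days (246 − 30 = 216 remain).
May has 31 days (216 − 31 = 185 remain).
June has 30 days (185 − 30 = 155 remain).
July has 31 days (155 − 31 = 124 remain).
August has 31 days (124 − 31 = 93 remain).
September has 30 days (93 − 30 = 63 remain).
October has 31 days (63 − 31 = 32 remain).
November has 30 days (32 − 30 = 2 remain).
2 into December → December 2.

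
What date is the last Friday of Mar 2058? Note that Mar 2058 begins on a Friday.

Mar 2058 begins on a Friday, so the first Friday is Mar 1.
Mar 2058 has 31 days. Adding weeks: 1, 8, 15, 22, 29 — the last one ≤ 31 is the 29th.

Mar 29, 2058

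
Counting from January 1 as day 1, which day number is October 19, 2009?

292

Days in months before October: 31 + 28 + 31 + 30 + 31 + 30 + 31 + 31 + 30 = 273.
Plus 19 days into October → day 292.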